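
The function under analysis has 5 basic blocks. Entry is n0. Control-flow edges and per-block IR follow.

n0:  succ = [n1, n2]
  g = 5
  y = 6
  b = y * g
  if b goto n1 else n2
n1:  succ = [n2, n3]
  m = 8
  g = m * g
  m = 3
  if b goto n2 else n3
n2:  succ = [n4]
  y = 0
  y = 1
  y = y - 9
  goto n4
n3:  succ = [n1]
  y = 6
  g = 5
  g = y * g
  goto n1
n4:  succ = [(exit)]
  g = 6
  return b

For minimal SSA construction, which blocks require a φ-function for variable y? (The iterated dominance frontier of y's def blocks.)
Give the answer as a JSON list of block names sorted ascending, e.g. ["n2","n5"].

Answer: ["n1", "n2"]

Working:
idom tree: n1←n0 n2←n0 n3←n1 n4←n2
Dom at joins:
  n1: preds {n0,n3}: {n0} ∩ {n0,n1,n3} = {n0}; idom=n0
  n2: preds {n0,n1}: {n0} ∩ {n0,n1} = {n0}; idom=n0

DF walk-up:
  join n1 pred n0: · stop@n0
  join n1 pred n3: n3→n1 stop@n0
  join n2 pred n0: · stop@n0
  join n2 pred n1: n1 stop@n0
  DF(n0)=∅
  DF(n1)={n1,n2}
  DF(n2)=∅
  DF(n3)={n1}
  DF(n4)=∅

φ for y: defs {n0,n2,n3}
  DF⁺ = {n1,n2}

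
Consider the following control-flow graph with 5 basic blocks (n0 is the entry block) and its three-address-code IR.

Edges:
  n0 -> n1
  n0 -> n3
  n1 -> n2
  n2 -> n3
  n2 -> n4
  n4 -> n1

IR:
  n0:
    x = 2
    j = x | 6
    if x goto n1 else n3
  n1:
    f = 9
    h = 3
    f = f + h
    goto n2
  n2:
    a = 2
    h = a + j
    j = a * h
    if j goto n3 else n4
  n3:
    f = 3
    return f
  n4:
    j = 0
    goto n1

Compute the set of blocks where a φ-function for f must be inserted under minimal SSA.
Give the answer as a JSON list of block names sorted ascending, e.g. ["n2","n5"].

Answer: ["n1", "n3"]

Derivation:
idom tree: n1←n0 n2←n1 n3←n0 n4←n2
Dom∩ at merges:
  n1: preds {n0,n4}: {n0} ∩ {n0,n1,n2,n4} = {n0}; idom=n0
  n3: preds {n0,n2}: {n0} ∩ {n0,n1,n2} = {n0}; idom=n0

DF walk-up:
  join n1 pred n0: · stop@n0
  join n1 pred n4: n4→n2→n1 stop@n0
  join n3 pred n0: · stop@n0
  join n3 pred n2: n2→n1 stop@n0
  n0 → ∅
  n1 → {n1,n3}
  n2 → {n1,n3}
  n3 → ∅
  n4 → {n1}

φ for f: defs {n1,n3}
  DF⁺ = {n1,n3}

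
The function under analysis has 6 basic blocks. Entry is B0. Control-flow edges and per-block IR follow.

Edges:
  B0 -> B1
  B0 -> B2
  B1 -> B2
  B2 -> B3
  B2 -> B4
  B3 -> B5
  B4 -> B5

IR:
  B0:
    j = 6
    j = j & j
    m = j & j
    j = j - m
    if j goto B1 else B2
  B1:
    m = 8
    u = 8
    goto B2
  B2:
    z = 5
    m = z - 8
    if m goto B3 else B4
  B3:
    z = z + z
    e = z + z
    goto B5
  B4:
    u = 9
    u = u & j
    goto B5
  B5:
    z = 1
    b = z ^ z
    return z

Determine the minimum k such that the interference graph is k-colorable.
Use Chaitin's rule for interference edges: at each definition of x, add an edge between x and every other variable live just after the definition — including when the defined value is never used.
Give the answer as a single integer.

Answer: 3

Analysis:
def/use:
  B0: {j,m} / ∅
  B1: {m,u} / ∅
  B2: {m,z} / ∅
  B3: {e,z} / {z}
  B4: {u} / {j}
  B5: {b,z} / ∅

Liveness:
  B0: in=∅ out={j}
  B1: in={j} out={j}
  B2: in={j} out={j,z}
  B3: in={z} out=∅
  B4: in={j} out=∅
  B5: in=∅ out=∅

Conflict graph:
  b: {z}
  e: ∅
  j: {m,u,z}
  m: {j,z}
  u: {j}
  z: {b,j,m}

Registers:
  clique {j,m,z} ⇒ need ≥ 3
  assign b→r0 e→r0 j→r0 m→r2 u→r1 z→r1 — no edge inside a register ⇒ χ ≤ 3
  χ = 3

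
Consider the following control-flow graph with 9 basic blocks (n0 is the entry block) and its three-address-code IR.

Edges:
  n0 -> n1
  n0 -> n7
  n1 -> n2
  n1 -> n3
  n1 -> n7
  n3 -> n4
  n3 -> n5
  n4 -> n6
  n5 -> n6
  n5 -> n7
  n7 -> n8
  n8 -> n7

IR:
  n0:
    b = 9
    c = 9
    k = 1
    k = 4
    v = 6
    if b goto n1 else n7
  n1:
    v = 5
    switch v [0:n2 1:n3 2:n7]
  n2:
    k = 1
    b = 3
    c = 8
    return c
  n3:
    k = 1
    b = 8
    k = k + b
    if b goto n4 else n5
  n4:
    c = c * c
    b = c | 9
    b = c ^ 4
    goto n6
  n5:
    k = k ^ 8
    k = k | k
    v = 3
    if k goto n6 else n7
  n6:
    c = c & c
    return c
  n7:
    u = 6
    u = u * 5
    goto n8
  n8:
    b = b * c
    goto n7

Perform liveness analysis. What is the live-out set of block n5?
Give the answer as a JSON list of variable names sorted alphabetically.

Answer: ["b", "c"]

Working:
def/use:
  n0: {b,c,k,v} / ∅
  n1: {v} / ∅
  n2: {b,c,k} / ∅
  n3: {b,k} / ∅
  n4: {b,c} / {c}
  n5: {k,v} / {k}
  n6: {c} / {c}
  n7: {u} / ∅
  n8: {b} / {b,c}

Live sets:
  n0: in=∅ out={b,c}
  n1: in={b,c} out={b,c}
  n2: in=∅ out=∅
  n3: in={c} out={b,c,k}
  n4: in={c} out={c}
  n5: in={b,c,k} out={b,c}
  n6: in={c} out=∅
  n7: in={b,c} out={b,c}
  n8: in={b,c} out={b,c}

live-out(n5) = ["b", "c"]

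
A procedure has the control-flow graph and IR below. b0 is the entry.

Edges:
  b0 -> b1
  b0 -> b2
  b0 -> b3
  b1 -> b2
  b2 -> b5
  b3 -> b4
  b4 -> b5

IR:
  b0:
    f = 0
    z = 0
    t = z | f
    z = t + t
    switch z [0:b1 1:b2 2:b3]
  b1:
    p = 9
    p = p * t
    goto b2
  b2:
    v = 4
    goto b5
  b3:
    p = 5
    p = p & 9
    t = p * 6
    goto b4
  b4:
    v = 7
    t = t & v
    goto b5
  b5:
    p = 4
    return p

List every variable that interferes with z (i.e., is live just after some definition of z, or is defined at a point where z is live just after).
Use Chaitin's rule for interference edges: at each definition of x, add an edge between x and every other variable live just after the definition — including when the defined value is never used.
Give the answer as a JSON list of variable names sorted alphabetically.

Answer: ["f", "t"]

Working:
def/use:
  b0: {f,t,z} / ∅
  b1: {p} / {t}
  b2: {v} / ∅
  b3: {p,t} / ∅
  b4: {t,v} / {t}
  b5: {p} / ∅

Backward fixpoint:
  b0 li=∅ lo={t}
  b1 li={t} lo=∅
  b2 li=∅ lo=∅
  b3 li=∅ lo={t}
  b4 li={t} lo=∅
  b5 li=∅ lo=∅

Interfere edges:
  f — {z}
  p — {t}
  t — {p,v,z}
  v — {t}
  z — {f,t}

N(z) = ["f", "t"]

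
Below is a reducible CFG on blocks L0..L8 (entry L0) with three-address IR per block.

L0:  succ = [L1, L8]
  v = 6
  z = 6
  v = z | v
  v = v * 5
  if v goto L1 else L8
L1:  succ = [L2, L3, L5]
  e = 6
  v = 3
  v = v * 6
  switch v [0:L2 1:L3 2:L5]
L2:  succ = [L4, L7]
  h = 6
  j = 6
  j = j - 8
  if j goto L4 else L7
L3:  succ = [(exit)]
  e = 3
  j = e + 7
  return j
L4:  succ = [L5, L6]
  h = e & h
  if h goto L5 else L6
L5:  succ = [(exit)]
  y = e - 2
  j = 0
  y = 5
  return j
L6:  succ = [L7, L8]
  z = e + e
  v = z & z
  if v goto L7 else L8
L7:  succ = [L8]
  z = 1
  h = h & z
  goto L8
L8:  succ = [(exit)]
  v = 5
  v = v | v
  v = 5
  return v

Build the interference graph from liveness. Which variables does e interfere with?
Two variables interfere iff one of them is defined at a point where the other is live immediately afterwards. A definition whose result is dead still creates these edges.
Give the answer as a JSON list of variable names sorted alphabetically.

Per-block:
  L0: {v,z} / ∅
  L1: {e,v} / ∅
  L2: {h,j} / ∅
  L3: {e,j} / ∅
  L4: {h} / {e,h}
  L5: {j,y} / {e}
  L6: {v,z} / {e}
  L7: {h,z} / {h}
  L8: {v} / ∅

Liveness:
  live L0: ∅→∅
  live L1: ∅→{e}
  live L2: {e}→{e,h}
  live L3: ∅→∅
  live L4: {e,h}→{e,h}
  live L5: {e}→∅
  live L6: {e,h}→{h}
  live L7: {h}→∅
  live L8: ∅→∅

Conflict graph:
  e↔{h,j,v}
  h↔{e,j,v,z}
  j↔{e,h,y}
  v↔{e,h,z}
  y↔{j}
  z↔{h,v}

N(e) = ["h", "j", "v"]

Answer: ["h", "j", "v"]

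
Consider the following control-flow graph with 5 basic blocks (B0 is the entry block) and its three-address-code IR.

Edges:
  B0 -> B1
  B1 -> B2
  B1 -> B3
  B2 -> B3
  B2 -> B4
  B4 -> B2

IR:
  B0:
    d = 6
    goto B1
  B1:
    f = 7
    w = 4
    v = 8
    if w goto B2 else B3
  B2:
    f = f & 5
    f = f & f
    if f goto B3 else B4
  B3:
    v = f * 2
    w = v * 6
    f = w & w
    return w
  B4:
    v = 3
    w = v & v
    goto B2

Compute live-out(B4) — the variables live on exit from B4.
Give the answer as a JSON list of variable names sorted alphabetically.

Per-block:
  B0 def {d} use ∅
  B1 def {f,v,w} use ∅
  B2 def {f} use {f}
  B3 def {f,v,w} use {f}
  B4 def {v,w} use ∅

Backward fixpoint:
  B0: in=∅ out=∅
  B1: in=∅ out={f}
  B2: in={f} out={f}
  B3: in={f} out=∅
  B4: in={f} out={f}

live-out(B4) = ["f"]

Answer: ["f"]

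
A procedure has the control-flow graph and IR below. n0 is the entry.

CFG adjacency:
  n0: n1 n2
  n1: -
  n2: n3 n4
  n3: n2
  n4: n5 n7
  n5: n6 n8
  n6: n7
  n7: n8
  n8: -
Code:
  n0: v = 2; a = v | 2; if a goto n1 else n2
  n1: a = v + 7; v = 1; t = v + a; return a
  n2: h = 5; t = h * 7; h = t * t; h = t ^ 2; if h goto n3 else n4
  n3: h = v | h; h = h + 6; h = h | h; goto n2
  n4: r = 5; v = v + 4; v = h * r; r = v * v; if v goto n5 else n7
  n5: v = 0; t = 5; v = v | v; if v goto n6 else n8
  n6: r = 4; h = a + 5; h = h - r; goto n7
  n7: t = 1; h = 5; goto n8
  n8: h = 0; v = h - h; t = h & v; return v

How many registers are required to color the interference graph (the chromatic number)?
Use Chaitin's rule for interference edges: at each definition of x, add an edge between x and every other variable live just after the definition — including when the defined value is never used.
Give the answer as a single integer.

Answer: 4

Analysis:
Block summaries:
  n0 def {a,v} use ∅
  n1 def {a,t,v} use {v}
  n2 def {h,t} use ∅
  n3 def {h} use {h,v}
  n4 def {r,v} use {h,v}
  n5 def {t,v} use ∅
  n6 def {h,r} use {a}
  n7 def {h,t} use ∅
  n8 def {h,t,v} use ∅

Backward fixpoint:
  n0 li=∅ lo={a,v}
  n1 li={v} lo=∅
  n2 li={a,v} lo={a,h,v}
  n3 li={a,h,v} lo={a,v}
  n4 li={a,h,v} lo={a}
  n5 li={a} lo={a}
  n6 li={a} lo=∅
  n7 li=∅ lo=∅
  n8 li=∅ lo=∅

Interfere edges:
  a: {h,r,t,v}
  h: {a,r,t,v}
  r: {a,h,v}
  t: {a,h,v}
  v: {a,h,r,t}

Registers:
  lower bound: {a,h,r,v} mutually conflict ⇒ χ ≥ 4
  assign a→r0 h→r1 r→r3 t→r3 v→r2 — no edge inside a register ⇒ χ ≤ 4
  χ = 4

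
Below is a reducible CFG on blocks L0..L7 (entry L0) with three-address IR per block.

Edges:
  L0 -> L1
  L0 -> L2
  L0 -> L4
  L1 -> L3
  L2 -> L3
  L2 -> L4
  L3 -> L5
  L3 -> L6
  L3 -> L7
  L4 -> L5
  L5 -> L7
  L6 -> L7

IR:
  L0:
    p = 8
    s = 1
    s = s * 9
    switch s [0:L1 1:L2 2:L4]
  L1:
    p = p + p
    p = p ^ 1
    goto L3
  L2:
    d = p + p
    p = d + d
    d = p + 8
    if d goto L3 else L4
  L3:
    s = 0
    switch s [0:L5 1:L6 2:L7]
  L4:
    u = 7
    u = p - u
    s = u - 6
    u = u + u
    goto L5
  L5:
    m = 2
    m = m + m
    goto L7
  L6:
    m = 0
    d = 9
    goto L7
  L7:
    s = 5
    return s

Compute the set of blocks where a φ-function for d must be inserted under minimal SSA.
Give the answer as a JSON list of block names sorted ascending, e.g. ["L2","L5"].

Answer: ["L3", "L4", "L5", "L7"]

Working:
idom tree: L1←L0 L2←L0 L3←L0 L4←L0 L5←L0 L6←L3 L7←L0
Join-block Dom:
  L3: preds {L1,L2}: {L0,L1} ∩ {L0,L2} = {L0}; idom=L0
  L4: preds {L0,L2}: {L0} ∩ {L0,L2} = {L0}; idom=L0
  L5: preds {L3,L4}: {L0,L3} ∩ {L0,L4} = {L0}; idom=L0
  L7: preds {L3,L5,L6}: {L0,L3} ∩ {L0,L5} ∩ {L0,L3,L6} = {L0}; idom=L0

DF walk-up:
  join L3 pred L1: L1 stop@L0
  join L3 pred L2: L2 stop@L0
  join L4 pred L0: · stop@L0
  join L4 pred L2: L2 stop@L0
  join L5 pred L3: L3 stop@L0
  join L5 pred L4: L4 stop@L0
  join L7 pred L3: L3 stop@L0
  join L7 pred L5: L5 stop@L0
  join L7 pred L6: L6→L3 stop@L0
  L0: DF=∅
  L1: DF={L3}
  L2: DF={L3,L4}
  L3: DF={L5,L7}
  L4: DF={L5}
  L5: DF={L7}
  L6: DF={L7}
  L7: DF=∅

φ for d: defs {L2,L6}
  DF⁺ = {L3,L4,L5,L7}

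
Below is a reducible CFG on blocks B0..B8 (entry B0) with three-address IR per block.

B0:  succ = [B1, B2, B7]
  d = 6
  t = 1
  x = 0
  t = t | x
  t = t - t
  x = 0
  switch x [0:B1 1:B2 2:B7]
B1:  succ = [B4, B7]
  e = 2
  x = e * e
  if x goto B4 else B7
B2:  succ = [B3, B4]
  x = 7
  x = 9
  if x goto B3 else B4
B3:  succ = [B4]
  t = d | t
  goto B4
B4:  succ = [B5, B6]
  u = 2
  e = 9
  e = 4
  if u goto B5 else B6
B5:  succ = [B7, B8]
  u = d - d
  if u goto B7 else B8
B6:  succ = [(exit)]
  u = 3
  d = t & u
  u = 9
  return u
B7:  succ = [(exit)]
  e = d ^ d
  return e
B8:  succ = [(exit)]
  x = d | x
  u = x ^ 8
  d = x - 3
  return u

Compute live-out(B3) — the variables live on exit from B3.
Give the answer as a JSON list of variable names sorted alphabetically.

Block summaries:
  B0: {d,t,x} / ∅
  B1: {e,x} / ∅
  B2: {x} / ∅
  B3: {t} / {d,t}
  B4: {e,u} / ∅
  B5: {u} / {d}
  B6: {d,u} / {t}
  B7: {e} / {d}
  B8: {d,u,x} / {d,x}

Live sets:
  B0: in=∅ out={d,t}
  B1: in={d,t} out={d,t,x}
  B2: in={d,t} out={d,t,x}
  B3: in={d,t,x} out={d,t,x}
  B4: in={d,t,x} out={d,t,x}
  B5: in={d,x} out={d,x}
  B6: in={t} out=∅
  B7: in={d} out=∅
  B8: in={d,x} out=∅

live-out(B3) = ["d", "t", "x"]

Answer: ["d", "t", "x"]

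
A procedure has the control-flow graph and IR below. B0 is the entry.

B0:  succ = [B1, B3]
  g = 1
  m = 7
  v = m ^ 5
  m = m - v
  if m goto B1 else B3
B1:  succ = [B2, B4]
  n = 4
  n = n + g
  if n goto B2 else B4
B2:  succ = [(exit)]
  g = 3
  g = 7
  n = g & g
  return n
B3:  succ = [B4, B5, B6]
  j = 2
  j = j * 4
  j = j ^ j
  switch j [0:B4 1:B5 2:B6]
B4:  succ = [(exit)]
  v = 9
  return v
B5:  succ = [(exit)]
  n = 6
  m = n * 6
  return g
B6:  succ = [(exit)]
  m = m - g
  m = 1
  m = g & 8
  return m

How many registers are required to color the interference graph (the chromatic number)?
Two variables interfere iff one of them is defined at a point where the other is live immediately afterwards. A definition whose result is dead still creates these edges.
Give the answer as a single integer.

Answer: 3

Derivation:
Per-block:
  B0 def {g,m,v} use ∅
  B1 def {n} use {g}
  B2 def {g,n} use ∅
  B3 def {j} use ∅
  B4 def {v} use ∅
  B5 def {m,n} use {g}
  B6 def {m} use {g,m}

Live sets:
  B0: in=∅ out={g,m}
  B1: in={g} out=∅
  B2: in=∅ out=∅
  B3: in={g,m} out={g,m}
  B4: in=∅ out=∅
  B5: in={g} out=∅
  B6: in={g,m} out=∅

Interference:
  g: {j,m,n,v}
  j: {g,m}
  m: {g,j,v}
  n: {g}
  v: {g,m}

Registers:
  clique {g,j,m} ⇒ need ≥ 3
  3-colouring: c0={g}  c1={m,n}  c2={j,v}
  χ = 3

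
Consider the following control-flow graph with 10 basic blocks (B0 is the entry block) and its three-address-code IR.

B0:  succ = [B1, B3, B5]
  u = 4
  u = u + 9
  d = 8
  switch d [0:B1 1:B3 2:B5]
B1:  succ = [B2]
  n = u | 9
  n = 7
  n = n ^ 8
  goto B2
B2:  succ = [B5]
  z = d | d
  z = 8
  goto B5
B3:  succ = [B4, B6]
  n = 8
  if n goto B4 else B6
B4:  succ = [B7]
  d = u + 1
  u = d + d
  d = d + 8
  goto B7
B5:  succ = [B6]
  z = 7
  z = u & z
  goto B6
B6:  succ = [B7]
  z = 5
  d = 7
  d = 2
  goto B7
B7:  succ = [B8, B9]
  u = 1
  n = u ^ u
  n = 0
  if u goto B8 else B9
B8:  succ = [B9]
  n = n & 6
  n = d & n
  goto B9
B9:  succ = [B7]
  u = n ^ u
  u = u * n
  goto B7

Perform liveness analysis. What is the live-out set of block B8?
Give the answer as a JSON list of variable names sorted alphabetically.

Answer: ["d", "n", "u"]

Derivation:
Block summaries:
  B0: {d,u} / ∅
  B1: {n} / {u}
  B2: {z} / {d}
  B3: {n} / ∅
  B4: {d,u} / {u}
  B5: {z} / {u}
  B6: {d,z} / ∅
  B7: {n,u} / ∅
  B8: {n} / {d,n}
  B9: {u} / {n,u}

Backward fixpoint:
  B0 li=∅ lo={d,u}
  B1 li={d,u} lo={d,u}
  B2 li={d,u} lo={u}
  B3 li={u} lo={u}
  B4 li={u} lo={d}
  B5 li={u} lo=∅
  B6 li=∅ lo={d}
  B7 li={d} lo={d,n,u}
  B8 li={d,n,u} lo={d,n,u}
  B9 li={d,n,u} lo={d}

live-out(B8) = ["d", "n", "u"]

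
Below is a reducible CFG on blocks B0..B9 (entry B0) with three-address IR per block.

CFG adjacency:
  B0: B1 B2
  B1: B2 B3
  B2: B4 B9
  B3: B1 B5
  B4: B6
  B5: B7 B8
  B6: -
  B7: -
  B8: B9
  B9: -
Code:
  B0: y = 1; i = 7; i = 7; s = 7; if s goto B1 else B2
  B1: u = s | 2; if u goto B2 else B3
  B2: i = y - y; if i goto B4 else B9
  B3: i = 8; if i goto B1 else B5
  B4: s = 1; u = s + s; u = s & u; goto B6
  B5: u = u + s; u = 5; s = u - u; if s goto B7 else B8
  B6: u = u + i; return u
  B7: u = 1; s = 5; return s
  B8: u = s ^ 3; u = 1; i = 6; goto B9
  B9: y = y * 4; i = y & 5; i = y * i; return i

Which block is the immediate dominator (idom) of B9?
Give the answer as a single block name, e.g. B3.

idom tree: B1←B0 B2←B0 B3←B1 B4←B2 B5←B3 B6←B4 B7←B5 B8←B5 B9←B0
Dom∩ at merges:
  B1: preds {B0,B3}: {B0} ∩ {B0,B1,B3} = {B0}; idom=B0
  B2: preds {B0,B1}: {B0} ∩ {B0,B1} = {B0}; idom=B0
  B9: preds {B2,B8}: {B0,B2} ∩ {B0,B1,B3,B5,B8} = {B0}; idom=B0

idom(B9) = B0

Answer: B0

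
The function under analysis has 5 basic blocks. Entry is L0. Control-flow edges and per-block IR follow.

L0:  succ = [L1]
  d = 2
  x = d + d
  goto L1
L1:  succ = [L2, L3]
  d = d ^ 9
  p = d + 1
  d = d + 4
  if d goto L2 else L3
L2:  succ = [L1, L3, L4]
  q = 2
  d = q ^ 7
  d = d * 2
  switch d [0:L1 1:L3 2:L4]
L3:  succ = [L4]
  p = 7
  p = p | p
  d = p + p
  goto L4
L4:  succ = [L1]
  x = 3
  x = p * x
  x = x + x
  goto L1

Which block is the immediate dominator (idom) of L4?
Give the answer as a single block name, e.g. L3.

Answer: L1

Derivation:
idom tree: L1←L0 L2←L1 L3←L1 L4←L1
Dom at joins:
  L1: preds {L0,L2,L4}: {L0} ∩ {L0,L1,L2} ∩ {L0,L1,L4} = {L0}; idom=L0
  L3: preds {L1,L2}: {L0,L1} ∩ {L0,L1,L2} = {L0,L1}; idom=L1
  L4: preds {L2,L3}: {L0,L1,L2} ∩ {L0,L1,L3} = {L0,L1}; idom=L1

idom(L4) = L1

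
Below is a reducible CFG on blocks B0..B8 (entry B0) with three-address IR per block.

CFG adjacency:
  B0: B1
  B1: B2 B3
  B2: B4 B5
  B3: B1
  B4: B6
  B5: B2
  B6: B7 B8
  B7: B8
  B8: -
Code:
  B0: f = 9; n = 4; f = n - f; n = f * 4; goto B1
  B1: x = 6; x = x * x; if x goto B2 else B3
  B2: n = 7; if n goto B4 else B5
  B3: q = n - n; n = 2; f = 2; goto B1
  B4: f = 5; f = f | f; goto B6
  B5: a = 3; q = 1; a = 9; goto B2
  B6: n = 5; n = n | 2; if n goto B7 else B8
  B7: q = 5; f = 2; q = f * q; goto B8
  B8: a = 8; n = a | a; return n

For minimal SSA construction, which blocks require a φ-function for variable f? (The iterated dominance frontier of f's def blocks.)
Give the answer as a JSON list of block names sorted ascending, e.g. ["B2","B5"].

idom tree: B1←B0 B2←B1 B3←B1 B4←B2 B5←B2 B6←B4 B7←B6 B8←B6
Dom∩ at merges:
  B1: preds {B0,B3}: {B0} ∩ {B0,B1,B3} = {B0}; idom=B0
  B2: preds {B1,B5}: {B0,B1} ∩ {B0,B1,B2,B5} = {B0,B1}; idom=B1
  B8: preds {B6,B7}: {B0,B1,B2,B4,B6} ∩ {B0,B1,B2,B4,B6,B7} = {B0,B1,B2,B4,B6}; idom=B6

DF derivation:
  B1←B0: walk · to B0
  B1←B3: walk B3→B1 to B0
  B2←B1: walk · to B1
  B2←B5: walk B5→B2 to B1
  B8←B6: walk · to B6
  B8←B7: walk B7 to B6
  B0 → ∅
  B1 → {B1}
  B2 → {B2}
  B3 → {B1}
  B4 → ∅
  B5 → {B2}
  B6 → ∅
  B7 → {B8}
  B8 → ∅

φ for f: defs {B0,B3,B4,B7}
  DF⁺ = {B1,B8}

Answer: ["B1", "B8"]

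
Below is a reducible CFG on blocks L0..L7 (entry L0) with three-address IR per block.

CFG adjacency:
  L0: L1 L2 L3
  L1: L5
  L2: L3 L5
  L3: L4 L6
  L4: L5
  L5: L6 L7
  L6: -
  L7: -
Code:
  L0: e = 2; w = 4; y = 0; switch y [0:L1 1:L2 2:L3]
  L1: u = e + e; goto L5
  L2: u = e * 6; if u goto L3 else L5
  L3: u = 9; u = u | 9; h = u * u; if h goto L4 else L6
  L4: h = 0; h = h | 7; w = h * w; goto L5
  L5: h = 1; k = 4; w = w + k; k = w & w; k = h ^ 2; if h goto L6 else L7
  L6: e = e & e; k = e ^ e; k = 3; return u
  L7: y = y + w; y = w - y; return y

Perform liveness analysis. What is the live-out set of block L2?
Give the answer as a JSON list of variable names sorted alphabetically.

Block summaries:
  L0: {e,w,y} / ∅
  L1: {u} / {e}
  L2: {u} / {e}
  L3: {h,u} / ∅
  L4: {h,w} / {w}
  L5: {h,k,w} / {w}
  L6: {e,k} / {e,u}
  L7: {y} / {w,y}

Backward fixpoint:
  L0 li=∅ lo={e,w,y}
  L1 li={e,w,y} lo={e,u,w,y}
  L2 li={e,w,y} lo={e,u,w,y}
  L3 li={e,w,y} lo={e,u,w,y}
  L4 li={e,u,w,y} lo={e,u,w,y}
  L5 li={e,u,w,y} lo={e,u,w,y}
  L6 li={e,u} lo=∅
  L7 li={w,y} lo=∅

live-out(L2) = ["e", "u", "w", "y"]

Answer: ["e", "u", "w", "y"]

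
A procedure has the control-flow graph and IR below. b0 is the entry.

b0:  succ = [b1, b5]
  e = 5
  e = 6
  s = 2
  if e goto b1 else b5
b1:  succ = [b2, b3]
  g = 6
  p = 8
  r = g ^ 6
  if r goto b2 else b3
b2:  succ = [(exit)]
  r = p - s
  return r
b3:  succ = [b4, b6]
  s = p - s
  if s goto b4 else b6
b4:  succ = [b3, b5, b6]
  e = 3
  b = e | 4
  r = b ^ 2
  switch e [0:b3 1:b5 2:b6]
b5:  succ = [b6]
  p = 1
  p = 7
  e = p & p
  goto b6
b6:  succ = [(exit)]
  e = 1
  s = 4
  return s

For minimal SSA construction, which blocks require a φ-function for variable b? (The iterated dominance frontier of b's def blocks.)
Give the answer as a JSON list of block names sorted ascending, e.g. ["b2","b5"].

Answer: ["b3", "b5", "b6"]

Working:
idom tree: b1←b0 b2←b1 b3←b1 b4←b3 b5←b0 b6←b0
Join-block Dom:
  b3: preds {b1,b4}: {b0,b1} ∩ {b0,b1,b3,b4} = {b0,b1}; idom=b1
  b5: preds {b0,b4}: {b0} ∩ {b0,b1,b3,b4} = {b0}; idom=b0
  b6: preds {b3,b4,b5}: {b0,b1,b3} ∩ {b0,b1,b3,b4} ∩ {b0,b5} = {b0}; idom=b0

Frontier:
  b3←b1: walk · to b1
  b3←b4: walk b4→b3 to b1
  b5←b0: walk · to b0
  b5←b4: walk b4→b3→b1 to b0
  b6←b3: walk b3→b1 to b0
  b6←b4: walk b4→b3→b1 to b0
  b6←b5: walk b5 to b0
  b0 → ∅
  b1 → {b5,b6}
  b2 → ∅
  b3 → {b3,b5,b6}
  b4 → {b3,b5,b6}
  b5 → {b6}
  b6 → ∅

φ for b: defs {b4}
  DF⁺ = {b3,b5,b6}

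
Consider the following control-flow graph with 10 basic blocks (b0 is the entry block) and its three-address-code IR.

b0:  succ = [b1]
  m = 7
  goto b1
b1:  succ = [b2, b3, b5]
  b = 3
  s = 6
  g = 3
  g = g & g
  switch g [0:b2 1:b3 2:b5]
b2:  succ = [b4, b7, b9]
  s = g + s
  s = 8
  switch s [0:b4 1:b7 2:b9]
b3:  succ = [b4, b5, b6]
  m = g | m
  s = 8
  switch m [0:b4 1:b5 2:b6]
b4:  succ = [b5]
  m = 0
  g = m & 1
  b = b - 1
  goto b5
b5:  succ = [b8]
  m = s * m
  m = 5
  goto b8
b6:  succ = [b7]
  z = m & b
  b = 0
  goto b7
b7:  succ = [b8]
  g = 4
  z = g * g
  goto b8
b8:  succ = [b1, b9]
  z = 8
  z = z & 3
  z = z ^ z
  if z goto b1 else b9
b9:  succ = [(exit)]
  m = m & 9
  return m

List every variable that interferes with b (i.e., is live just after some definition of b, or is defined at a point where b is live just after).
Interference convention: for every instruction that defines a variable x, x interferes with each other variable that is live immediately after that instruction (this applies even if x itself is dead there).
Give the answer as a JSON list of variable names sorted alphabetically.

Per-block:
  b0 def {m} use ∅
  b1 def {b,g,s} use ∅
  b2 def {s} use {g,s}
  b3 def {m,s} use {g,m}
  b4 def {b,g,m} use {b}
  b5 def {m} use {m,s}
  b6 def {b,z} use {b,m}
  b7 def {g,z} use ∅
  b8 def {z} use ∅
  b9 def {m} use {m}

Liveness:
  b0 li=∅ lo={m}
  b1 li={m} lo={b,g,m,s}
  b2 li={b,g,m,s} lo={b,m,s}
  b3 li={b,g,m} lo={b,m,s}
  b4 li={b,s} lo={m,s}
  b5 li={m,s} lo={m}
  b6 li={b,m} lo={m}
  b7 li={m} lo={m}
  b8 li={m} lo={m}
  b9 li={m} lo=∅

Interfere edges:
  b↔{g,m,s}
  g↔{b,m,s}
  m↔{b,g,s,z}
  s↔{b,g,m}
  z↔{m}

N(b) = ["g", "m", "s"]

Answer: ["g", "m", "s"]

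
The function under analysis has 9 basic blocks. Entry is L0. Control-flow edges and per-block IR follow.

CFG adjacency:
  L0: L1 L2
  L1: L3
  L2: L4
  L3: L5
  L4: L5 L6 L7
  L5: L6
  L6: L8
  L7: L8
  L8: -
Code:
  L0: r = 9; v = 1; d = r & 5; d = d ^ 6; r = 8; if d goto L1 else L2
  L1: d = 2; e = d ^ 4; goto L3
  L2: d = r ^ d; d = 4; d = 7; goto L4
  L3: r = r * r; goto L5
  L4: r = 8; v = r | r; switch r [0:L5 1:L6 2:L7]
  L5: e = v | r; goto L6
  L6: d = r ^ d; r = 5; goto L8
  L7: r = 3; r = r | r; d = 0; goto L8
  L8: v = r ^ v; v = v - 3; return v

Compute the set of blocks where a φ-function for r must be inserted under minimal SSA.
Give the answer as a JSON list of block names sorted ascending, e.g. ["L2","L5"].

Answer: ["L5", "L6", "L8"]

Working:
idom tree: L1←L0 L2←L0 L3←L1 L4←L2 L5←L0 L6←L0 L7←L4 L8←L0
Dom∩ at merges:
  L5: preds {L3,L4}: {L0,L1,L3} ∩ {L0,L2,L4} = {L0}; idom=L0
  L6: preds {L4,L5}: {L0,L2,L4} ∩ {L0,L5} = {L0}; idom=L0
  L8: preds {L6,L7}: {L0,L6} ∩ {L0,L2,L4,L7} = {L0}; idom=L0

DF derivation:
  L5←L3: walk L3→L1 to L0
  L5←L4: walk L4→L2 to L0
  L6←L4: walk L4→L2 to L0
  L6←L5: walk L5 to L0
  L8←L6: walk L6 to L0
  L8←L7: walk L7→L4→L2 to L0
  L0 → ∅
  L1 → {L5}
  L2 → {L5,L6,L8}
  L3 → {L5}
  L4 → {L5,L6,L8}
  L5 → {L6}
  L6 → {L8}
  L7 → {L8}
  L8 → ∅

φ for r: defs {L0,L3,L4,L6,L7}
  DF⁺ = {L5,L6,L8}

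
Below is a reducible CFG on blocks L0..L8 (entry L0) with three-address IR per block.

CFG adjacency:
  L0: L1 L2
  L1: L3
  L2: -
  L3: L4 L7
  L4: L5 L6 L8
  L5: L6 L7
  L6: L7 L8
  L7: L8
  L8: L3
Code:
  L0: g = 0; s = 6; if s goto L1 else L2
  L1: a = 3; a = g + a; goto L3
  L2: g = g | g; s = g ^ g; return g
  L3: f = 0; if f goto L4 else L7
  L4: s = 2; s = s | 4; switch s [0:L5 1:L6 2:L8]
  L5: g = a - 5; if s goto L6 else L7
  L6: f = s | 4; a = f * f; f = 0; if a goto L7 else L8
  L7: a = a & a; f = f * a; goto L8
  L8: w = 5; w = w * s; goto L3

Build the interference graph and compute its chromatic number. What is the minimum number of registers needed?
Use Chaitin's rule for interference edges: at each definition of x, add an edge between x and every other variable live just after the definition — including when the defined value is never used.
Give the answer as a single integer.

def/use:
  L0: def={g,s} ue=∅
  L1: def={a} ue={g}
  L2: def={g,s} ue={g}
  L3: def={f} ue=∅
  L4: def={s} ue=∅
  L5: def={g} ue={a,s}
  L6: def={a,f} ue={s}
  L7: def={a,f} ue={a,f}
  L8: def={w} ue={s}

Live sets:
  L0: in=∅ out={g,s}
  L1: in={g,s} out={a,s}
  L2: in={g} out=∅
  L3: in={a,s} out={a,f,s}
  L4: in={a,f} out={a,f,s}
  L5: in={a,f,s} out={a,f,s}
  L6: in={s} out={a,f,s}
  L7: in={a,f,s} out={a,s}
  L8: in={a,s} out={a,s}

Conflict graph:
  a — {f,g,s,w}
  f — {a,g,s}
  g — {a,f,s}
  s — {a,f,g,w}
  w — {a,s}

Chromatic number:
  lower bound: {a,f,g,s} mutually conflict ⇒ χ ≥ 4
  4-colouring: R0={a}  R1={s}  R2={f,w}  R3={g}
  χ = 4

Answer: 4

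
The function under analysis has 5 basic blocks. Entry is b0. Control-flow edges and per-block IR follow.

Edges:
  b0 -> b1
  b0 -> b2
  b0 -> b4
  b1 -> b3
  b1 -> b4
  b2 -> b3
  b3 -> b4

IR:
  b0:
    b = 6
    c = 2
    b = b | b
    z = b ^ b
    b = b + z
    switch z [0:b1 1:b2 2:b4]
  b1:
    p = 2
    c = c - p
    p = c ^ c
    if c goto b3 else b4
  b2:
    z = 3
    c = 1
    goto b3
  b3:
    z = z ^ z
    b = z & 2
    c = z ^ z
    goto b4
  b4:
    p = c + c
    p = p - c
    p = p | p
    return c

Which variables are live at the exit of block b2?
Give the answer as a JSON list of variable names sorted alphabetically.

Block summaries:
  b0: def={b,c,z} ue=∅
  b1: def={c,p} ue={c}
  b2: def={c,z} ue=∅
  b3: def={b,c,z} ue={z}
  b4: def={p} ue={c}

Liveness:
  b0: in=∅ out={c,z}
  b1: in={c,z} out={c,z}
  b2: in=∅ out={z}
  b3: in={z} out={c}
  b4: in={c} out=∅

live-out(b2) = ["z"]

Answer: ["z"]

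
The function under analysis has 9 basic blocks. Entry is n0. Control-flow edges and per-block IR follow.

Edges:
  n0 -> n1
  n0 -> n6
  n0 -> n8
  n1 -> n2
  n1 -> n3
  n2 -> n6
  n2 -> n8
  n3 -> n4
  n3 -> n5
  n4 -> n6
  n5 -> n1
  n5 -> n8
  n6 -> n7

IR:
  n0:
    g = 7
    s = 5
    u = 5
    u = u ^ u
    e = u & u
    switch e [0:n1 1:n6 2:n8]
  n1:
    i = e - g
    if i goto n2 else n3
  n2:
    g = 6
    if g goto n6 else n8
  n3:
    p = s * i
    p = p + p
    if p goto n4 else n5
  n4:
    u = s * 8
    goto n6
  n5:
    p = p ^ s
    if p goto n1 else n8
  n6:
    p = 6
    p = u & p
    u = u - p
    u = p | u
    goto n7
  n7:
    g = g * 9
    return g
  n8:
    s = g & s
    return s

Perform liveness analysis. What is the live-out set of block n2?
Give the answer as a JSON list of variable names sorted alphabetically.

Per-block:
  n0: def={e,g,s,u} ue=∅
  n1: def={i} ue={e,g}
  n2: def={g} ue=∅
  n3: def={p} ue={i,s}
  n4: def={u} ue={s}
  n5: def={p} ue={p,s}
  n6: def={p,u} ue={u}
  n7: def={g} ue={g}
  n8: def={s} ue={g,s}

Live sets:
  live n0: ∅→{e,g,s,u}
  live n1: {e,g,s,u}→{e,g,i,s,u}
  live n2: {s,u}→{g,s,u}
  live n3: {e,g,i,s,u}→{e,g,p,s,u}
  live n4: {g,s}→{g,u}
  live n5: {e,g,p,s,u}→{e,g,s,u}
  live n6: {g,u}→{g}
  live n7: {g}→∅
  live n8: {g,s}→∅

live-out(n2) = ["g", "s", "u"]

Answer: ["g", "s", "u"]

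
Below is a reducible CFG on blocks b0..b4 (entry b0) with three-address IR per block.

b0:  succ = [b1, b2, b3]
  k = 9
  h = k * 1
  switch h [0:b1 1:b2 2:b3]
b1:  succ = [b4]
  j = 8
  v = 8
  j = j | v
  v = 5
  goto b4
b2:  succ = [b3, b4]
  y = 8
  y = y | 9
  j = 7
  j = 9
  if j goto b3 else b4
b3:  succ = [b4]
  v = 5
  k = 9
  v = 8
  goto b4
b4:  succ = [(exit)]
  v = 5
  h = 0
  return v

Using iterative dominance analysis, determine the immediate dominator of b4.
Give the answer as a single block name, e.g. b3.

idom tree: b1←b0 b2←b0 b3←b0 b4←b0
Dom at joins:
  b3: preds {b0,b2}: {b0} ∩ {b0,b2} = {b0}; idom=b0
  b4: preds {b1,b2,b3}: {b0,b1} ∩ {b0,b2} ∩ {b0,b3} = {b0}; idom=b0

idom(b4) = b0

Answer: b0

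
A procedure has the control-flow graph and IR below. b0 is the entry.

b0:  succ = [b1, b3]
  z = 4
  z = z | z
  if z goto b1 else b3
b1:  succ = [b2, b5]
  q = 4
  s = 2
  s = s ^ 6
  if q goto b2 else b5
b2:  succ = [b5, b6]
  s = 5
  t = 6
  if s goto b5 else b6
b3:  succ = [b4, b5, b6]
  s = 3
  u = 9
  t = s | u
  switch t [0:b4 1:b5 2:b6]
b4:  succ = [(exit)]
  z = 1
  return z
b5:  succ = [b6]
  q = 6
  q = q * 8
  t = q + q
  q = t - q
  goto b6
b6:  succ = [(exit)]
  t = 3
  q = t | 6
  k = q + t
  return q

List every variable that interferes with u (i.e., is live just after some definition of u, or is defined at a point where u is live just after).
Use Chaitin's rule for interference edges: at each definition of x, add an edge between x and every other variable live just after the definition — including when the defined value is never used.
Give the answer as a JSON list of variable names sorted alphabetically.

Per-block:
  b0 def {z} use ∅
  b1 def {q,s} use ∅
  b2 def {s,t} use ∅
  b3 def {s,t,u} use ∅
  b4 def {z} use ∅
  b5 def {q,t} use ∅
  b6 def {k,q,t} use ∅

Live sets:
  b0 li=∅ lo=∅
  b1 li=∅ lo=∅
  b2 li=∅ lo=∅
  b3 li=∅ lo=∅
  b4 li=∅ lo=∅
  b5 li=∅ lo=∅
  b6 li=∅ lo=∅

Conflict graph:
  k↔{q}
  q↔{k,s,t}
  s↔{q,t,u}
  t↔{q,s}
  u↔{s}
  z↔∅

N(u) = ["s"]

Answer: ["s"]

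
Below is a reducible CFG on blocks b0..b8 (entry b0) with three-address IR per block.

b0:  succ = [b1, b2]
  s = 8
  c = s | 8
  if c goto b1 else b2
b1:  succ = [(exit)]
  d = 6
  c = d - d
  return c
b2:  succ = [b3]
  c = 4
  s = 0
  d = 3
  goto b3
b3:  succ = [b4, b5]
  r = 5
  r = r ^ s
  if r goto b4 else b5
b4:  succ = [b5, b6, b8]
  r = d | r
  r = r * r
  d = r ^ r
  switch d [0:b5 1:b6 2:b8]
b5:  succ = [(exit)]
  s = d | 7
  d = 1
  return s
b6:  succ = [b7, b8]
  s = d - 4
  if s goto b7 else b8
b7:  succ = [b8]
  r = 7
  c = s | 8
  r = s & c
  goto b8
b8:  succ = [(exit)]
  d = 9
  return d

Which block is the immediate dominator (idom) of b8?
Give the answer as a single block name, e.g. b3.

idom tree: b1←b0 b2←b0 b3←b2 b4←b3 b5←b3 b6←b4 b7←b6 b8←b4
Join-block Dom:
  b5: preds {b3,b4}: {b0,b2,b3} ∩ {b0,b2,b3,b4} = {b0,b2,b3}; idom=b3
  b8: preds {b4,b6,b7}: {b0,b2,b3,b4} ∩ {b0,b2,b3,b4,b6} ∩ {b0,b2,b3,b4,b6,b7} = {b0,b2,b3,b4}; idom=b4

idom(b8) = b4

Answer: b4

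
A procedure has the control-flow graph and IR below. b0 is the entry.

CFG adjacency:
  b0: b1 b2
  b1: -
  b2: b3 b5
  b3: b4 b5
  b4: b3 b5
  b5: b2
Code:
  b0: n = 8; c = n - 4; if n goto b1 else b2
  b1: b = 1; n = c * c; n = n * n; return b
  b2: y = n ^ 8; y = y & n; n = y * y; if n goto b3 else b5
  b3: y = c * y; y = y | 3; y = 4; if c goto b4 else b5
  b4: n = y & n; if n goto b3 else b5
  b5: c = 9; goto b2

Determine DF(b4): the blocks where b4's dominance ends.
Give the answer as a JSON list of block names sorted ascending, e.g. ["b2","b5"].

Answer: ["b3", "b5"]

Derivation:
idom tree: b1←b0 b2←b0 b3←b2 b4←b3 b5←b2
Join-block Dom:
  b2: preds {b0,b5}: {b0} ∩ {b0,b2,b5} = {b0}; idom=b0
  b3: preds {b2,b4}: {b0,b2} ∩ {b0,b2,b3,b4} = {b0,b2}; idom=b2
  b5: preds {b2,b3,b4}: {b0,b2} ∩ {b0,b2,b3} ∩ {b0,b2,b3,b4} = {b0,b2}; idom=b2

DF walk-up:
  b2←b0: walk · to b0
  b2←b5: walk b5→b2 to b0
  b3←b2: walk · to b2
  b3←b4: walk b4→b3 to b2
  b5←b2: walk · to b2
  b5←b3: walk b3 to b2
  b5←b4: walk b4→b3 to b2
  b0 → ∅
  b1 → ∅
  b2 → {b2}
  b3 → {b3,b5}
  b4 → {b3,b5}
  b5 → {b2}

DF(b4) = ["b3", "b5"]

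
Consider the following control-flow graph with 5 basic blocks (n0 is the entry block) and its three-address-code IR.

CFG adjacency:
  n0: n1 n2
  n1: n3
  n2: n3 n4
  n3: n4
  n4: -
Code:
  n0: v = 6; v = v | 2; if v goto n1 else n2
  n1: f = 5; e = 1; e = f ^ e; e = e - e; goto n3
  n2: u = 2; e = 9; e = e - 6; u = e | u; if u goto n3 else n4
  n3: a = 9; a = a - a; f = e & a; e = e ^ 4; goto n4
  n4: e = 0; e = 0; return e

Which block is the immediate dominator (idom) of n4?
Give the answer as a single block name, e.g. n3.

idom tree: n1←n0 n2←n0 n3←n0 n4←n0
Dom at joins:
  n3: preds {n1,n2}: {n0,n1} ∩ {n0,n2} = {n0}; idom=n0
  n4: preds {n2,n3}: {n0,n2} ∩ {n0,n3} = {n0}; idom=n0

idom(n4) = n0

Answer: n0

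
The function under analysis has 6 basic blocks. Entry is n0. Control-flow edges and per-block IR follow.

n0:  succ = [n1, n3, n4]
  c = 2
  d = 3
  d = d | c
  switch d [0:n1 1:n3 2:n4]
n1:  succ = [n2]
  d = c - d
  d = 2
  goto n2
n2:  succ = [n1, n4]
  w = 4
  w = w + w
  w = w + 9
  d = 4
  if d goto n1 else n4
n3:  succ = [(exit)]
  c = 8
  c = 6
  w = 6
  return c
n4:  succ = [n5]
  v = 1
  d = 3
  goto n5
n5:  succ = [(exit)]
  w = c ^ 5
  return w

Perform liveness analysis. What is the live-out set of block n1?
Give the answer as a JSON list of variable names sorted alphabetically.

Per-block:
  n0 def {c,d} use ∅
  n1 def {d} use {c,d}
  n2 def {d,w} use ∅
  n3 def {c,w} use ∅
  n4 def {d,v} use ∅
  n5 def {w} use {c}

Liveness:
  n0 li=∅ lo={c,d}
  n1 li={c,d} lo={c}
  n2 li={c} lo={c,d}
  n3 li=∅ lo=∅
  n4 li={c} lo={c}
  n5 li={c} lo=∅

live-out(n1) = ["c"]

Answer: ["c"]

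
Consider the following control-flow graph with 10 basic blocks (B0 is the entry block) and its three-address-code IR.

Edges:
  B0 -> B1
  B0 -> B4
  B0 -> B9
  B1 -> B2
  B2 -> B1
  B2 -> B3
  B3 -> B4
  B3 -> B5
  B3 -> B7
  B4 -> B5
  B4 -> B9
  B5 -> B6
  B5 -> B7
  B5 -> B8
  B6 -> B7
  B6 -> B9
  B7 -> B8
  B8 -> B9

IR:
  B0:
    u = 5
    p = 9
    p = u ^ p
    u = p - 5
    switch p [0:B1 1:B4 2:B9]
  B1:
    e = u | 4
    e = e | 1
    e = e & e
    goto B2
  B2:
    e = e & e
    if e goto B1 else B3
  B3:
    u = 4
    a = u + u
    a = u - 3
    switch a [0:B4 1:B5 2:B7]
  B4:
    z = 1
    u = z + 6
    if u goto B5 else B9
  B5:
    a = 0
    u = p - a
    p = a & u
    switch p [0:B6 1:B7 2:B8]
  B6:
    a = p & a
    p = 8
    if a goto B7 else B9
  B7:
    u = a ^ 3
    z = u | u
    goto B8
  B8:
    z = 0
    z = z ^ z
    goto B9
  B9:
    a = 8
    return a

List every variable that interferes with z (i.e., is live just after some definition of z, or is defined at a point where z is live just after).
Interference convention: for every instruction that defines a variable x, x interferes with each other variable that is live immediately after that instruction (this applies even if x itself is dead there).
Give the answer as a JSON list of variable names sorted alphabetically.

Answer: ["p"]

Derivation:
Block summaries:
  B0: def={p,u} ue=∅
  B1: def={e} ue={u}
  B2: def={e} ue={e}
  B3: def={a,u} ue=∅
  B4: def={u,z} ue=∅
  B5: def={a,p,u} ue={p}
  B6: def={a,p} ue={a,p}
  B7: def={u,z} ue={a}
  B8: def={z} ue=∅
  B9: def={a} ue=∅

Liveness:
  live B0: ∅→{p,u}
  live B1: {p,u}→{e,p,u}
  live B2: {e,p,u}→{p,u}
  live B3: {p}→{a,p}
  live B4: {p}→{p}
  live B5: {p}→{a,p}
  live B6: {a,p}→{a}
  live B7: {a}→∅
  live B8: ∅→∅
  live B9: ∅→∅

Interference:
  a: {p,u}
  e: {p,u}
  p: {a,e,u,z}
  u: {a,e,p}
  z: {p}

N(z) = ["p"]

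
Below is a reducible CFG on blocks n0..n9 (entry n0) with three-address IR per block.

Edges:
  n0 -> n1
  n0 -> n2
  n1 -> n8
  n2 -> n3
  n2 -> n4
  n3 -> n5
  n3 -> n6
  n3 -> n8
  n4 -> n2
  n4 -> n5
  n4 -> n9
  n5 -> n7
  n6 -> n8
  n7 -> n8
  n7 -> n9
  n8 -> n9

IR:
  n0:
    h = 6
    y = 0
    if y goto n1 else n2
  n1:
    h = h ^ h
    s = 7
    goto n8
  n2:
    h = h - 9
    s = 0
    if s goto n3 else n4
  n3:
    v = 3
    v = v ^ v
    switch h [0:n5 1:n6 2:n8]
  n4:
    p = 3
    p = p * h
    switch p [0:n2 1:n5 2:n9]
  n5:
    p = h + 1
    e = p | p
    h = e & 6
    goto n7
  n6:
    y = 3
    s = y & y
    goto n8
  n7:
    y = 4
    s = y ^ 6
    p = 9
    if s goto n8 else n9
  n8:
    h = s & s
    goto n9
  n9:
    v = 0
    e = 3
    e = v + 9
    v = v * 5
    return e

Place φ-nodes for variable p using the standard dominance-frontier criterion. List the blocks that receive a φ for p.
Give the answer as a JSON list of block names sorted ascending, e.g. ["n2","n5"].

idom tree: n1←n0 n2←n0 n3←n2 n4←n2 n5←n2 n6←n3 n7←n5 n8←n0 n9←n0
Dom∩ at merges:
  n2: preds {n0,n4}: {n0} ∩ {n0,n2,n4} = {n0}; idom=n0
  n5: preds {n3,n4}: {n0,n2,n3} ∩ {n0,n2,n4} = {n0,n2}; idom=n2
  n8: preds {n1,n3,n6,n7}: {n0,n1} ∩ {n0,n2,n3} ∩ {n0,n2,n3,n6} ∩ {n0,n2,n5,n7} = {n0}; idom=n0
  n9: preds {n4,n7,n8}: {n0,n2,n4} ∩ {n0,n2,n5,n7} ∩ {n0,n8} = {n0}; idom=n0

Frontier:
  join n2 pred n0: · stop@n0
  join n2 pred n4: n4→n2 stop@n0
  join n5 pred n3: n3 stop@n2
  join n5 pred n4: n4 stop@n2
  join n8 pred n1: n1 stop@n0
  join n8 pred n3: n3→n2 stop@n0
  join n8 pred n6: n6→n3→n2 stop@n0
  join n8 pred n7: n7→n5→n2 stop@n0
  join n9 pred n4: n4→n2 stop@n0
  join n9 pred n7: n7→n5→n2 stop@n0
  join n9 pred n8: n8 stop@n0
  n0 → ∅
  n1 → {n8}
  n2 → {n2,n8,n9}
  n3 → {n5,n8}
  n4 → {n2,n5,n9}
  n5 → {n8,n9}
  n6 → {n8}
  n7 → {n8,n9}
  n8 → {n9}
  n9 → ∅

φ for p: defs {n4,n5,n7}
  DF⁺ = {n2,n5,n8,n9}

Answer: ["n2", "n5", "n8", "n9"]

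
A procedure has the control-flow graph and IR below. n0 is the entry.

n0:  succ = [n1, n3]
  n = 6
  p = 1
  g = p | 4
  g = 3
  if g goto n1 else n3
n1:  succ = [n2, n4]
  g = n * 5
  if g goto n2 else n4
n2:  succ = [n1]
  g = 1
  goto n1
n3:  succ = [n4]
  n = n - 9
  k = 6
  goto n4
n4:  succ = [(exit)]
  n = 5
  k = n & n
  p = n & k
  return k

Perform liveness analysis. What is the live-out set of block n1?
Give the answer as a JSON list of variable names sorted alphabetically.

Block summaries:
  n0: {g,n,p} / ∅
  n1: {g} / {n}
  n2: {g} / ∅
  n3: {k,n} / {n}
  n4: {k,n,p} / ∅

Live sets:
  n0: in=∅ out={n}
  n1: in={n} out={n}
  n2: in={n} out={n}
  n3: in={n} out=∅
  n4: in=∅ out=∅

live-out(n1) = ["n"]

Answer: ["n"]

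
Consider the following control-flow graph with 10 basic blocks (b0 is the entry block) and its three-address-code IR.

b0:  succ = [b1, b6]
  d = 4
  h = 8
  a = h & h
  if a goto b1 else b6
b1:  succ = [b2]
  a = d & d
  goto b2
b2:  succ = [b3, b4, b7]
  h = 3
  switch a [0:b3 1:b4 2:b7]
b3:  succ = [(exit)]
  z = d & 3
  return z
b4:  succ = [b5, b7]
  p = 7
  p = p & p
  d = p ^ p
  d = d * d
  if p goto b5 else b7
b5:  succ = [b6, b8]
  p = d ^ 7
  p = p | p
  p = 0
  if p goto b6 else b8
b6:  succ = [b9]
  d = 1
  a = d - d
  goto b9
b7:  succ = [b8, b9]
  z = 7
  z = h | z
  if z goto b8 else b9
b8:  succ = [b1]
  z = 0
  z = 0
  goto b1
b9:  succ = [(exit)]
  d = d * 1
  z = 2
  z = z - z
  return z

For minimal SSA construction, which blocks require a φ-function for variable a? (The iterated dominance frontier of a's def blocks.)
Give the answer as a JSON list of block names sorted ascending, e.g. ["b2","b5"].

Answer: ["b1", "b6", "b9"]

Derivation:
idom tree: b1←b0 b2←b1 b3←b2 b4←b2 b5←b4 b6←b0 b7←b2 b8←b2 b9←b0
Dom∩ at merges:
  b1: preds {b0,b8}: {b0} ∩ {b0,b1,b2,b8} = {b0}; idom=b0
  b6: preds {b0,b5}: {b0} ∩ {b0,b1,b2,b4,b5} = {b0}; idom=b0
  b7: preds {b2,b4}: {b0,b1,b2} ∩ {b0,b1,b2,b4} = {b0,b1,b2}; idom=b2
  b8: preds {b5,b7}: {b0,b1,b2,b4,b5} ∩ {b0,b1,b2,b7} = {b0,b1,b2}; idom=b2
  b9: preds {b6,b7}: {b0,b6} ∩ {b0,b1,b2,b7} = {b0}; idom=b0

Frontier:
  b1←b0: walk · to b0
  b1←b8: walk b8→b2→b1 to b0
  b6←b0: walk · to b0
  b6←b5: walk b5→b4→b2→b1 to b0
  b7←b2: walk · to b2
  b7←b4: walk b4 to b2
  b8←b5: walk b5→b4 to b2
  b8←b7: walk b7 to b2
  b9←b6: walk b6 to b0
  b9←b7: walk b7→b2→b1 to b0
  DF(b0)=∅
  DF(b1)={b1,b6,b9}
  DF(b2)={b1,b6,b9}
  DF(b3)=∅
  DF(b4)={b6,b7,b8}
  DF(b5)={b6,b8}
  DF(b6)={b9}
  DF(b7)={b8,b9}
  DF(b8)={b1}
  DF(b9)=∅

φ for a: defs {b0,b1,b6}
  DF⁺ = {b1,b6,b9}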